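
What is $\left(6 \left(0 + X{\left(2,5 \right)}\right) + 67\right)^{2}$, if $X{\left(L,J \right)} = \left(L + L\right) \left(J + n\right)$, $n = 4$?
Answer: $80089$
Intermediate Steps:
$X{\left(L,J \right)} = 2 L \left(4 + J\right)$ ($X{\left(L,J \right)} = \left(L + L\right) \left(J + 4\right) = 2 L \left(4 + J\right)$)
$\left(6 \left(0 + X{\left(2,5 \right)}\right) + 67\right)^{2} = \left(6 \left(0 + 2 \cdot 2 \left(4 + 5\right)\right) + 67\right)^{2} = \left(6 \left(0 + 2 \cdot 2 \cdot 9\right) + 67\right)^{2} = \left(6 \left(0 + 36\right) + 67\right)^{2} = \left(6 \cdot 36 + 67\right)^{2} = \left(216 + 67\right)^{2} = 283^{2} = 80089$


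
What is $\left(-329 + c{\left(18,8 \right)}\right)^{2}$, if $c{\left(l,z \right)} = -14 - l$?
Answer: $130321$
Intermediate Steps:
$\left(-329 + c{\left(18,8 \right)}\right)^{2} = \left(-329 - 32\right)^{2} = \left(-361\right)^{2} = 130321$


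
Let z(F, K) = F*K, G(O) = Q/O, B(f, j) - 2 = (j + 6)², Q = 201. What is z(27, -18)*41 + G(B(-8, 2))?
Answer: -438305/22 ≈ -19923.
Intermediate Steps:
B(f, j) = 2 + (6 + j)² (B(f, j) = 2 + (j + 6)² = 2 + (6 + j)²)
G(O) = 201/O
z(27, -18)*41 + G(B(-8, 2)) = (27*(-18))*41 + 201/(2 + (6 + 2)²) = -486*41 + 201/(2 + 8²) = -19926 + 201/(2 + 64) = -19926 + 201/66 = -19926 + 201*(1/66) = -19926 + 67/22 = -438305/22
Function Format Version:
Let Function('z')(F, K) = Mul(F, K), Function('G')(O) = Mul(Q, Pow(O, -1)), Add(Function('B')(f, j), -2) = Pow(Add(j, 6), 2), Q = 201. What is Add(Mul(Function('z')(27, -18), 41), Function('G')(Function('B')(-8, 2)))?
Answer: Rational(-438305, 22) ≈ -19923.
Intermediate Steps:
Function('B')(f, j) = Add(2, Pow(Add(6, j), 2)) (Function('B')(f, j) = Add(2, Pow(Add(j, 6), 2)) = Add(2, Pow(Add(6, j), 2)))
Function('G')(O) = Mul(201, Pow(O, -1))
Add(Mul(Function('z')(27, -18), 41), Function('G')(Function('B')(-8, 2))) = Add(Mul(Mul(27, -18), 41), Mul(201, Pow(Add(2, Pow(Add(6, 2), 2)), -1))) = Add(Mul(-486, 41), Mul(201, Pow(Add(2, Pow(8, 2)), -1))) = Add(-19926, Mul(201, Pow(Add(2, 64), -1))) = Add(-19926, Mul(201, Pow(66, -1))) = Add(-19926, Mul(201, Rational(1, 66))) = Add(-19926, Rational(67, 22)) = Rational(-438305, 22)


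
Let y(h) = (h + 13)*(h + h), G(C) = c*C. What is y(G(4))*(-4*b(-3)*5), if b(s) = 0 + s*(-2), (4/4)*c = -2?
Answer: 9600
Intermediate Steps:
c = -2
G(C) = -2*C
b(s) = -2*s (b(s) = 0 - 2*s = -2*s)
y(h) = 2*h*(13 + h) (y(h) = (13 + h)*(2*h) = 2*h*(13 + h))
y(G(4))*(-4*b(-3)*5) = (2*(-2*4)*(13 - 2*4))*(-(-8)*(-3)*5) = (2*(-8)*(13 - 8))*(-4*6*5) = (2*(-8)*5)*(-24*5) = -80*(-120) = 9600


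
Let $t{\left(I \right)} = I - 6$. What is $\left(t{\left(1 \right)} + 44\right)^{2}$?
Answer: $1521$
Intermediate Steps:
$t{\left(I \right)} = -6 + I$ ($t{\left(I \right)} = I - 6 = -6 + I$)
$\left(t{\left(1 \right)} + 44\right)^{2} = \left(\left(-6 + 1\right) + 44\right)^{2} = \left(-5 + 44\right)^{2} = 39^{2} = 1521$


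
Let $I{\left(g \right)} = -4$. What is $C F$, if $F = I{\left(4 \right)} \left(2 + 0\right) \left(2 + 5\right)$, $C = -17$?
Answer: $952$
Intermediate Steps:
$F = -56$ ($F = - 4 \left(2 + 0\right) \left(2 + 5\right) = - 4 \cdot 2 \cdot 7 = \left(-4\right) 14 = -56$)
$C F = \left(-17\right) \left(-56\right) = 952$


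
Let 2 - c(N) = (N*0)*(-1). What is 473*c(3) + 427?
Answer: 1373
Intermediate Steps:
c(N) = 2 (c(N) = 2 - N*0*(-1) = 2 - 0*(-1) = 2 - 1*0 = 2 + 0 = 2)
473*c(3) + 427 = 473*2 + 427 = 946 + 427 = 1373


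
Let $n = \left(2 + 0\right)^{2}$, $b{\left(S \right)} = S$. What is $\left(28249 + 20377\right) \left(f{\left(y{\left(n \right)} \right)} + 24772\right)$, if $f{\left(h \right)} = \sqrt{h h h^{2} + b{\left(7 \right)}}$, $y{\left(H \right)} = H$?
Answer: $1204563272 + 48626 \sqrt{263} \approx 1.2054 \cdot 10^{9}$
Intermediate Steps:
$n = 4$ ($n = 2^{2} = 4$)
$f{\left(h \right)} = \sqrt{7 + h^{4}}$ ($f{\left(h \right)} = \sqrt{h h h^{2} + 7} = \sqrt{h^{2} h^{2} + 7} = \sqrt{h^{4} + 7} = \sqrt{7 + h^{4}}$)
$\left(28249 + 20377\right) \left(f{\left(y{\left(n \right)} \right)} + 24772\right) = \left(28249 + 20377\right) \left(\sqrt{7 + 4^{4}} + 24772\right) = 48626 \left(\sqrt{7 + 256} + 24772\right) = 48626 \left(\sqrt{263} + 24772\right) = 48626 \left(24772 + \sqrt{263}\right) = 1204563272 + 48626 \sqrt{263}$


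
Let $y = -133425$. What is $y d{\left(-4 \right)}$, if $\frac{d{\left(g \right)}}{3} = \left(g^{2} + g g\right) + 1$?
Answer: $-13209075$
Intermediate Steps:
$d{\left(g \right)} = 3 + 6 g^{2}$ ($d{\left(g \right)} = 3 \left(\left(g^{2} + g g\right) + 1\right) = 3 \left(\left(g^{2} + g^{2}\right) + 1\right) = 3 \left(2 g^{2} + 1\right) = 3 \left(1 + 2 g^{2}\right) = 3 + 6 g^{2}$)
$y d{\left(-4 \right)} = - 133425 \left(3 + 6 \left(-4\right)^{2}\right) = - 133425 \left(3 + 6 \cdot 16\right) = - 133425 \left(3 + 96\right) = \left(-133425\right) 99 = -13209075$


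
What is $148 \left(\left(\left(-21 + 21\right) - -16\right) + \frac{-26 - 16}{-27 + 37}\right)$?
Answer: $\frac{8732}{5} \approx 1746.4$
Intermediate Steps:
$148 \left(\left(\left(-21 + 21\right) - -16\right) + \frac{-26 - 16}{-27 + 37}\right) = 148 \left(\left(0 + 16\right) - \frac{42}{10}\right) = 148 \left(16 - \frac{21}{5}\right) = 148 \cdot \frac{59}{5} = \frac{8732}{5}$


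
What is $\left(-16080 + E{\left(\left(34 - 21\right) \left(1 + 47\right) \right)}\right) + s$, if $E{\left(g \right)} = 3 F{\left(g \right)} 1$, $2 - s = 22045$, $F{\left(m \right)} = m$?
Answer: $-36251$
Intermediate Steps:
$s = -22043$ ($s = 2 - 22045 = -22043$)
$E{\left(g \right)} = 3 g$ ($E{\left(g \right)} = 3 g 1 = 3 g$)
$\left(-16080 + E{\left(\left(34 - 21\right) \left(1 + 47\right) \right)}\right) + s = \left(-16080 + 3 \left(34 - 21\right) \left(1 + 47\right)\right) - 22043 = \left(-16080 + 3 \cdot 13 \cdot 48\right) - 22043 = \left(-16080 + 3 \cdot 624\right) - 22043 = \left(-16080 + 1872\right) - 22043 = -14208 - 22043 = -36251$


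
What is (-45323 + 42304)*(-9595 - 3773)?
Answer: 40357992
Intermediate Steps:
(-45323 + 42304)*(-9595 - 3773) = -3019*(-13368) = 40357992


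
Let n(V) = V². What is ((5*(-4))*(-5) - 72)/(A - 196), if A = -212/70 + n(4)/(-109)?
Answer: -53410/379927 ≈ -0.14058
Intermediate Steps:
A = -12114/3815 (A = -212/70 + 4²/(-109) = -212*1/70 + 16*(-1/109) = -106/35 - 16/109 = -12114/3815 ≈ -3.1754)
((5*(-4))*(-5) - 72)/(A - 196) = ((5*(-4))*(-5) - 72)/(-12114/3815 - 196) = (-20*(-5) - 72)/(-759854/3815) = (100 - 72)*(-3815/759854) = 28*(-3815/759854) = -53410/379927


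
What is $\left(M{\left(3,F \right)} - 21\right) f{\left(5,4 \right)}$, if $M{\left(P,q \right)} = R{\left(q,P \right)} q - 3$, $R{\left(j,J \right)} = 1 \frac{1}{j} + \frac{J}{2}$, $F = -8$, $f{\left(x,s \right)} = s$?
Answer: $-140$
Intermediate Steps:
$R{\left(j,J \right)} = \frac{1}{j} + \frac{J}{2}$ ($R{\left(j,J \right)} = \frac{1}{j} + J \frac{1}{2} = \frac{1}{j} + \frac{J}{2}$)
$M{\left(P,q \right)} = -3 + q \left(\frac{1}{q} + \frac{P}{2}\right)$ ($M{\left(P,q \right)} = \left(\frac{1}{q} + \frac{P}{2}\right) q - 3 = q \left(\frac{1}{q} + \frac{P}{2}\right) - 3 = -3 + q \left(\frac{1}{q} + \frac{P}{2}\right)$)
$\left(M{\left(3,F \right)} - 21\right) f{\left(5,4 \right)} = \left(\left(-2 + \frac{1}{2} \cdot 3 \left(-8\right)\right) - 21\right) 4 = \left(\left(-2 - 12\right) - 21\right) 4 = \left(-14 - 21\right) 4 = \left(-35\right) 4 = -140$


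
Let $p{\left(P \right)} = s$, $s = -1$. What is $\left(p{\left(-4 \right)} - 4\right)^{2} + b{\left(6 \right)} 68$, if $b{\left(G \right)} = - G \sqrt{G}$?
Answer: $25 - 408 \sqrt{6} \approx -974.39$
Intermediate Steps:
$p{\left(P \right)} = -1$
$b{\left(G \right)} = - G^{\frac{3}{2}}$
$\left(p{\left(-4 \right)} - 4\right)^{2} + b{\left(6 \right)} 68 = \left(-1 - 4\right)^{2} + - 6^{\frac{3}{2}} \cdot 68 = \left(-5\right)^{2} + - 6 \sqrt{6} \cdot 68 = 25 + - 6 \sqrt{6} \cdot 68 = 25 - 408 \sqrt{6}$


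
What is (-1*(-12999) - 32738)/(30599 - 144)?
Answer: -19739/30455 ≈ -0.64814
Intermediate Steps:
(-1*(-12999) - 32738)/(30599 - 144) = (12999 - 32738)/30455 = -19739*1/30455 = -19739/30455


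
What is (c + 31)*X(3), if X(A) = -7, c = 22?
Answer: -371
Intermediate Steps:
(c + 31)*X(3) = (22 + 31)*(-7) = 53*(-7) = -371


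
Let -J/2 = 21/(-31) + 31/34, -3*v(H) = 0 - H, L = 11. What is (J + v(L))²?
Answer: 25563136/2499561 ≈ 10.227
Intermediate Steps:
v(H) = H/3 (v(H) = -(0 - H)/3 = -(-1)*H/3 = H/3)
J = -247/527 (J = -2*(21/(-31) + 31/34) = -2*(21*(-1/31) + 31*(1/34)) = -2*(-21/31 + 31/34) = -2*247/1054 = -247/527 ≈ -0.46869)
(J + v(L))² = (-247/527 + (⅓)*11)² = (-247/527 + 11/3)² = (5056/1581)² = 25563136/2499561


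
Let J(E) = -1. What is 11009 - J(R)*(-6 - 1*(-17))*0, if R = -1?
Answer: 11009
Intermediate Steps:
11009 - J(R)*(-6 - 1*(-17))*0 = 11009 - (-(-6 - 1*(-17)))*0 = 11009 - (-(-6 + 17))*0 = 11009 - (-1*11)*0 = 11009 - (-11)*0 = 11009 - 1*0 = 11009 + 0 = 11009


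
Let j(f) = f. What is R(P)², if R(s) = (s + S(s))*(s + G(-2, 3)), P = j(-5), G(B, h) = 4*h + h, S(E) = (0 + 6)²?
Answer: 96100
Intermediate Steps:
S(E) = 36 (S(E) = 6² = 36)
G(B, h) = 5*h
P = -5
R(s) = (15 + s)*(36 + s) (R(s) = (s + 36)*(s + 5*3) = (36 + s)*(s + 15) = (36 + s)*(15 + s) = (15 + s)*(36 + s))
R(P)² = (540 + (-5)² + 51*(-5))² = (540 + 25 - 255)² = 310² = 96100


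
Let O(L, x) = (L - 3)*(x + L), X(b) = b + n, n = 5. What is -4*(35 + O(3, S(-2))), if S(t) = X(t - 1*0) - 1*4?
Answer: -140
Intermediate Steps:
X(b) = 5 + b (X(b) = b + 5 = 5 + b)
S(t) = 1 + t (S(t) = (5 + (t - 1*0)) - 1*4 = (5 + (t + 0)) - 4 = (5 + t) - 4 = 1 + t)
O(L, x) = (-3 + L)*(L + x)
-4*(35 + O(3, S(-2))) = -4*(35 + (3² - 3*3 - 3*(1 - 2) + 3*(1 - 2))) = -4*(35 + (9 - 9 - 3*(-1) + 3*(-1))) = -4*(35 + (9 - 9 + 3 - 3)) = -4*(35 + 0) = -4*35 = -140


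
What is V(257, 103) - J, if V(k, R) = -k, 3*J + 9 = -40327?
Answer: 39565/3 ≈ 13188.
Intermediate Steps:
J = -40336/3 (J = -3 + (⅓)*(-40327) = -3 - 40327/3 = -40336/3 ≈ -13445.)
V(257, 103) - J = -1*257 - 1*(-40336/3) = -257 + 40336/3 = 39565/3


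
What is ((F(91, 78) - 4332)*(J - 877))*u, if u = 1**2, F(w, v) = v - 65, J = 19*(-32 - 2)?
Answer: 6577837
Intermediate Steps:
J = -646 (J = 19*(-34) = -646)
F(w, v) = -65 + v
u = 1
((F(91, 78) - 4332)*(J - 877))*u = (((-65 + 78) - 4332)*(-646 - 877))*1 = ((13 - 4332)*(-1523))*1 = -4319*(-1523)*1 = 6577837*1 = 6577837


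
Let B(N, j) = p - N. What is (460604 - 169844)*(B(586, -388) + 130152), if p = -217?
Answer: 37609515240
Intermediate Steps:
B(N, j) = -217 - N
(460604 - 169844)*(B(586, -388) + 130152) = (460604 - 169844)*((-217 - 1*586) + 130152) = 290760*((-217 - 586) + 130152) = 290760*(-803 + 130152) = 290760*129349 = 37609515240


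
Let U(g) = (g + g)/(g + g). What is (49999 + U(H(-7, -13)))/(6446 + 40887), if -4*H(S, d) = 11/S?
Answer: 50000/47333 ≈ 1.0563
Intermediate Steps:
H(S, d) = -11/(4*S)
U(g) = 1 (U(g) = (2*g)/((2*g)) = (2*g)*(1/(2*g)) = 1)
(49999 + U(H(-7, -13)))/(6446 + 40887) = (49999 + 1)/(6446 + 40887) = 50000/47333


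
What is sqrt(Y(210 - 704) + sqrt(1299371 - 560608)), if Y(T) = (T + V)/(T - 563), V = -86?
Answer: sqrt(613060 + 1117249*sqrt(738763))/1057 ≈ 29.327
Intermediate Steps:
Y(T) = (-86 + T)/(-563 + T) (Y(T) = (T - 86)/(T - 563) = (-86 + T)/(-563 + T))
sqrt(Y(210 - 704) + sqrt(1299371 - 560608)) = sqrt((-86 + (210 - 704))/(-563 + (210 - 704)) + sqrt(1299371 - 560608)) = sqrt((-86 - 494)/(-563 - 494) + sqrt(738763)) = sqrt(-580/(-1057) + sqrt(738763)) = sqrt(-1/1057*(-580) + sqrt(738763)) = sqrt(580/1057 + sqrt(738763))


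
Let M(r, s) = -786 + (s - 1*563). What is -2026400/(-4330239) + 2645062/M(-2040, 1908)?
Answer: 11454883387418/2420603601 ≈ 4732.2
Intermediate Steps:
M(r, s) = -1349 + s (M(r, s) = -786 + (s - 563) = -786 + (-563 + s) = -1349 + s)
-2026400/(-4330239) + 2645062/M(-2040, 1908) = -2026400/(-4330239) + 2645062/(-1349 + 1908) = -2026400*(-1/4330239) + 2645062/559 = 2026400/4330239 + 2645062*(1/559) = 2026400/4330239 + 2645062/559 = 11454883387418/2420603601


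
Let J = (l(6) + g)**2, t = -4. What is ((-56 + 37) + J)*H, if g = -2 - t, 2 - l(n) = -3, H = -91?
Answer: -2730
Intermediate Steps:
l(n) = 5 (l(n) = 2 - 1*(-3) = 2 + 3 = 5)
g = 2 (g = -2 - 1*(-4) = -2 + 4 = 2)
J = 49 (J = (5 + 2)**2 = 7**2 = 49)
((-56 + 37) + J)*H = ((-56 + 37) + 49)*(-91) = (-19 + 49)*(-91) = 30*(-91) = -2730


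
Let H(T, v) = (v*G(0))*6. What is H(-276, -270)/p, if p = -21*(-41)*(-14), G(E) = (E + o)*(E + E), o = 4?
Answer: 0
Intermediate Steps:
G(E) = 2*E*(4 + E) (G(E) = (E + 4)*(E + E) = (4 + E)*(2*E) = 2*E*(4 + E))
p = -12054 (p = 861*(-14) = -12054)
H(T, v) = 0 (H(T, v) = (v*(2*0*(4 + 0)))*6 = (v*(2*0*4))*6 = (v*0)*6 = 0*6 = 0)
H(-276, -270)/p = 0/(-12054) = 0*(-1/12054) = 0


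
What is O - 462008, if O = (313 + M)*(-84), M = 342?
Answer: -517028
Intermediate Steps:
O = -55020 (O = (313 + 342)*(-84) = 655*(-84) = -55020)
O - 462008 = -55020 - 462008 = -517028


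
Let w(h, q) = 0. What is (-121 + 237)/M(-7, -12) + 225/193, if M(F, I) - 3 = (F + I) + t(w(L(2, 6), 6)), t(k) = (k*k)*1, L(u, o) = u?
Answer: -4697/772 ≈ -6.0842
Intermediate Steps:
t(k) = k**2 (t(k) = k**2*1 = k**2)
M(F, I) = 3 + F + I (M(F, I) = 3 + ((F + I) + 0**2) = 3 + ((F + I) + 0) = 3 + (F + I) = 3 + F + I)
(-121 + 237)/M(-7, -12) + 225/193 = (-121 + 237)/(3 - 7 - 12) + 225/193 = 116/(-16) + 225*(1/193) = 116*(-1/16) + 225/193 = -29/4 + 225/193 = -4697/772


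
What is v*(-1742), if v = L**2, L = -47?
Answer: -3848078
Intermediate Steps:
v = 2209 (v = (-47)**2 = 2209)
v*(-1742) = 2209*(-1742) = -3848078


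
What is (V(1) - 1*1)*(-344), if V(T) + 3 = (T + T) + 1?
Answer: 344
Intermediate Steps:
V(T) = -2 + 2*T (V(T) = -3 + ((T + T) + 1) = -3 + (2*T + 1) = -3 + (1 + 2*T) = -2 + 2*T)
(V(1) - 1*1)*(-344) = ((-2 + 2*1) - 1*1)*(-344) = ((-2 + 2) - 1)*(-344) = (0 - 1)*(-344) = -1*(-344) = 344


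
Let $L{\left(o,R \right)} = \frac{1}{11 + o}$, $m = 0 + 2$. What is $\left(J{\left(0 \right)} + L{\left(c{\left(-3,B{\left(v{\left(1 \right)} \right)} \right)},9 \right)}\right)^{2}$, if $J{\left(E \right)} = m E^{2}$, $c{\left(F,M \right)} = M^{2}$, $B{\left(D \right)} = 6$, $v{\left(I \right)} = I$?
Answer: $\frac{1}{2209} \approx 0.00045269$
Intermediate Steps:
$m = 2$
$J{\left(E \right)} = 2 E^{2}$
$\left(J{\left(0 \right)} + L{\left(c{\left(-3,B{\left(v{\left(1 \right)} \right)} \right)},9 \right)}\right)^{2} = \left(2 \cdot 0^{2} + \frac{1}{11 + 6^{2}}\right)^{2} = \left(2 \cdot 0 + \frac{1}{11 + 36}\right)^{2} = \left(0 + \frac{1}{47}\right)^{2} = \left(\frac{1}{47}\right)^{2} = \frac{1}{2209}$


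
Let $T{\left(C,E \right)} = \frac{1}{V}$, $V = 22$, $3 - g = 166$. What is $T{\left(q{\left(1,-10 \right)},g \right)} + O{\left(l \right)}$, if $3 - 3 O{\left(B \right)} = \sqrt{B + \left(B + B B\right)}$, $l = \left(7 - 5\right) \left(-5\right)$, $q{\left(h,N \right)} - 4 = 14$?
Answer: $\frac{23}{22} - \frac{4 \sqrt{5}}{3} \approx -1.936$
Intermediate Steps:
$g = -163$ ($g = 3 - 166 = -163$)
$q{\left(h,N \right)} = 18$ ($q{\left(h,N \right)} = 4 + 14 = 18$)
$l = -10$ ($l = 2 \left(-5\right) = -10$)
$O{\left(B \right)} = 1 - \frac{\sqrt{B^{2} + 2 B}}{3}$ ($O{\left(B \right)} = 1 - \frac{\sqrt{B + \left(B + B B\right)}}{3} = 1 - \frac{\sqrt{B + \left(B + B^{2}\right)}}{3} = 1 - \frac{\sqrt{B^{2} + 2 B}}{3}$)
$T{\left(C,E \right)} = \frac{1}{22}$
$T{\left(q{\left(1,-10 \right)},g \right)} + O{\left(l \right)} = \frac{1}{22} + \left(1 - \frac{\sqrt{- 10 \left(2 - 10\right)}}{3}\right) = \frac{1}{22} + \left(1 - \frac{\sqrt{\left(-10\right) \left(-8\right)}}{3}\right) = \frac{1}{22} + \left(1 - \frac{\sqrt{80}}{3}\right) = \frac{1}{22} + \left(1 - \frac{4 \sqrt{5}}{3}\right) = \frac{23}{22} - \frac{4 \sqrt{5}}{3}$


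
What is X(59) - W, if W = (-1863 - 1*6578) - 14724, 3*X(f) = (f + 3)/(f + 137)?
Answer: 6810541/294 ≈ 23165.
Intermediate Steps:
X(f) = (3 + f)/(3*(137 + f)) (X(f) = ((f + 3)/(f + 137))/3 = ((3 + f)/(137 + f))/3 = (3 + f)/(3*(137 + f)))
W = -23165 (W = (-1863 - 6578) - 14724 = -8441 - 14724 = -23165)
X(59) - W = (3 + 59)/(3*(137 + 59)) - 1*(-23165) = (⅓)*62/196 + 23165 = (⅓)*(1/196)*62 + 23165 = 31/294 + 23165 = 6810541/294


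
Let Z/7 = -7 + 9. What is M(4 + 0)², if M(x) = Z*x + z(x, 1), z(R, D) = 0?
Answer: 3136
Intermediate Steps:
Z = 14 (Z = 7*(-7 + 9) = 7*2 = 14)
M(x) = 14*x (M(x) = 14*x + 0 = 14*x)
M(4 + 0)² = (14*(4 + 0))² = (14*4)² = 56² = 3136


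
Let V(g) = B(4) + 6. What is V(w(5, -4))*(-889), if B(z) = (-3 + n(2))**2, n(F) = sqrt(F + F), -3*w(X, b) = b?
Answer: -6223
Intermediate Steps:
w(X, b) = -b/3
n(F) = sqrt(2)*sqrt(F) (n(F) = sqrt(2*F) = sqrt(2)*sqrt(F))
B(z) = 1 (B(z) = (-3 + sqrt(2)*sqrt(2))**2 = (-3 + 2)**2 = (-1)**2 = 1)
V(g) = 7 (V(g) = 1 + 6 = 7)
V(w(5, -4))*(-889) = 7*(-889) = -6223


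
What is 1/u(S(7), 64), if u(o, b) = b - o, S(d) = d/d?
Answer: 1/63 ≈ 0.015873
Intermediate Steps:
S(d) = 1
1/u(S(7), 64) = 1/(64 - 1*1) = 1/(64 - 1) = 1/63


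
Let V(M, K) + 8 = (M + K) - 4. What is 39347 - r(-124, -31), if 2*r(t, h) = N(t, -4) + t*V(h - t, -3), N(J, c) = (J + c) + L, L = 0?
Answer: 44247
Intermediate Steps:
N(J, c) = J + c (N(J, c) = (J + c) + 0 = J + c)
V(M, K) = -12 + K + M (V(M, K) = -8 + ((M + K) - 4) = -8 + ((K + M) - 4) = -8 + (-4 + K + M) = -12 + K + M)
r(t, h) = -2 + t/2 + t*(-15 + h - t)/2 (r(t, h) = ((t - 4) + t*(-12 - 3 + (h - t)))/2 = ((-4 + t) + t*(-15 + h - t))/2 = (-4 + t + t*(-15 + h - t))/2 = -2 + t/2 + t*(-15 + h - t)/2)
39347 - r(-124, -31) = 39347 - (-2 + (½)*(-124) - ½*(-124)*(15 - 124 - 1*(-31))) = 39347 - (-2 - 62 - ½*(-124)*(15 - 124 + 31)) = 39347 - (-2 - 62 - ½*(-124)*(-78)) = 39347 - (-2 - 62 - 4836) = 39347 - 1*(-4900) = 39347 + 4900 = 44247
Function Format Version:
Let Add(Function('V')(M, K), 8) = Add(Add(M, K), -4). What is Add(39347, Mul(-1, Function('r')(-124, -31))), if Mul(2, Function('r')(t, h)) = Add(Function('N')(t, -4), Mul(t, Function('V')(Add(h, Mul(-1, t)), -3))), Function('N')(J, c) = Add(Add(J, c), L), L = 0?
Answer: 44247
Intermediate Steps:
Function('N')(J, c) = Add(J, c) (Function('N')(J, c) = Add(Add(J, c), 0) = Add(J, c))
Function('V')(M, K) = Add(-12, K, M) (Function('V')(M, K) = Add(-8, Add(Add(M, K), -4)) = Add(-8, Add(Add(K, M), -4)) = Add(-8, Add(-4, K, M)) = Add(-12, K, M))
Function('r')(t, h) = Add(-2, Mul(Rational(1, 2), t), Mul(Rational(1, 2), t, Add(-15, h, Mul(-1, t)))) (Function('r')(t, h) = Mul(Rational(1, 2), Add(Add(t, -4), Mul(t, Add(-12, -3, Add(h, Mul(-1, t)))))) = Mul(Rational(1, 2), Add(Add(-4, t), Mul(t, Add(-15, h, Mul(-1, t))))) = Mul(Rational(1, 2), Add(-4, t, Mul(t, Add(-15, h, Mul(-1, t))))) = Add(-2, Mul(Rational(1, 2), t), Mul(Rational(1, 2), t, Add(-15, h, Mul(-1, t)))))
Add(39347, Mul(-1, Function('r')(-124, -31))) = Add(39347, Mul(-1, Add(-2, Mul(Rational(1, 2), -124), Mul(Rational(-1, 2), -124, Add(15, -124, Mul(-1, -31)))))) = Add(39347, Mul(-1, Add(-2, -62, Mul(Rational(-1, 2), -124, Add(15, -124, 31))))) = Add(39347, Mul(-1, Add(-2, -62, Mul(Rational(-1, 2), -124, -78)))) = Add(39347, Mul(-1, Add(-2, -62, -4836))) = Add(39347, Mul(-1, -4900)) = Add(39347, 4900) = 44247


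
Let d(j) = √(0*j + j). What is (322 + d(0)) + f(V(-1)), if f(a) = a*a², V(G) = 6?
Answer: 538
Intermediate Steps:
d(j) = √j (d(j) = √(0 + j) = √j)
f(a) = a³
(322 + d(0)) + f(V(-1)) = (322 + √0) + 6³ = (322 + 0) + 216 = 322 + 216 = 538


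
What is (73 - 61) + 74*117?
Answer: 8670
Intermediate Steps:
(73 - 61) + 74*117 = 12 + 8658 = 8670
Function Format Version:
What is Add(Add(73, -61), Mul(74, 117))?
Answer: 8670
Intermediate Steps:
Add(Add(73, -61), Mul(74, 117)) = Add(12, 8658) = 8670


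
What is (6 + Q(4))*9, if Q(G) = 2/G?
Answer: 117/2 ≈ 58.500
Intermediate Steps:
(6 + Q(4))*9 = (6 + 2/4)*9 = (6 + 2*(¼))*9 = (6 + ½)*9 = (13/2)*9 = 117/2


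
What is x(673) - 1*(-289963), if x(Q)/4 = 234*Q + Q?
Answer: 922583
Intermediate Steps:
x(Q) = 940*Q (x(Q) = 4*(234*Q + Q) = 4*(235*Q) = 940*Q)
x(673) - 1*(-289963) = 940*673 - 1*(-289963) = 632620 + 289963 = 922583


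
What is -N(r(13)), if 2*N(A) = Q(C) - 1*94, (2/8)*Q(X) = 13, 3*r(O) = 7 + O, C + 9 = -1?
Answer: 21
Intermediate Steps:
C = -10 (C = -9 - 1 = -10)
r(O) = 7/3 + O/3 (r(O) = (7 + O)/3 = 7/3 + O/3)
Q(X) = 52 (Q(X) = 4*13 = 52)
N(A) = -21 (N(A) = (52 - 1*94)/2 = (52 - 94)/2 = (1/2)*(-42) = -21)
-N(r(13)) = -1*(-21) = 21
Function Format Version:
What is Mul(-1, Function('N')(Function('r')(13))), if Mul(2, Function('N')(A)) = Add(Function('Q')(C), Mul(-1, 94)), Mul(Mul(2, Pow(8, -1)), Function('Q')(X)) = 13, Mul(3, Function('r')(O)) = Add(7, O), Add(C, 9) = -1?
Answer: 21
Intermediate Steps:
C = -10 (C = Add(-9, -1) = -10)
Function('r')(O) = Add(Rational(7, 3), Mul(Rational(1, 3), O)) (Function('r')(O) = Mul(Rational(1, 3), Add(7, O)) = Add(Rational(7, 3), Mul(Rational(1, 3), O)))
Function('Q')(X) = 52 (Function('Q')(X) = Mul(4, 13) = 52)
Function('N')(A) = -21 (Function('N')(A) = Mul(Rational(1, 2), Add(52, Mul(-1, 94))) = Mul(Rational(1, 2), Add(52, -94)) = Mul(Rational(1, 2), -42) = -21)
Mul(-1, Function('N')(Function('r')(13))) = Mul(-1, -21) = 21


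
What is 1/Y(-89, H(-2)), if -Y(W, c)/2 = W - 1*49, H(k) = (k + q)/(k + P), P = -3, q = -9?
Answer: 1/276 ≈ 0.0036232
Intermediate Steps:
H(k) = (-9 + k)/(-3 + k) (H(k) = (k - 9)/(k - 3) = (-9 + k)/(-3 + k))
Y(W, c) = 98 - 2*W (Y(W, c) = -2*(W - 1*49) = -2*(W - 49) = -2*(-49 + W) = 98 - 2*W)
1/Y(-89, H(-2)) = 1/(98 - 2*(-89)) = 1/(98 + 178) = 1/276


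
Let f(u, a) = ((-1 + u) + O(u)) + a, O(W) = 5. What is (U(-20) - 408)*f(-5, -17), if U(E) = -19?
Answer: 7686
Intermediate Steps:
f(u, a) = 4 + a + u (f(u, a) = ((-1 + u) + 5) + a = (4 + u) + a = 4 + a + u)
(U(-20) - 408)*f(-5, -17) = (-19 - 408)*(4 - 17 - 5) = -427*(-18) = 7686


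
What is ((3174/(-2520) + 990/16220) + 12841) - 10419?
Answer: 824573411/340620 ≈ 2420.8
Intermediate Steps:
((3174/(-2520) + 990/16220) + 12841) - 10419 = ((3174*(-1/2520) + 990*(1/16220)) + 12841) - 10419 = ((-529/420 + 99/1622) + 12841) - 10419 = (-408229/340620 + 12841) - 10419 = 4373493191/340620 - 10419 = 824573411/340620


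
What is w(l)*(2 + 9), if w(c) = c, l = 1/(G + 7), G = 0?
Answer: 11/7 ≈ 1.5714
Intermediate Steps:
l = ⅐ (l = 1/(0 + 7) = 1/7 = ⅐ ≈ 0.14286)
w(l)*(2 + 9) = (2 + 9)/7 = (⅐)*11 = 11/7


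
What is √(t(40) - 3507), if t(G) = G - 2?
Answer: I*√3469 ≈ 58.898*I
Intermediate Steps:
t(G) = -2 + G
√(t(40) - 3507) = √((-2 + 40) - 3507) = √(38 - 3507) = √(-3469) = I*√3469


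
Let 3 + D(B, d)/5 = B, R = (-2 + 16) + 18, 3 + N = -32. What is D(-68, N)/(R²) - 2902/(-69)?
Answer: 2947153/70656 ≈ 41.711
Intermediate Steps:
N = -35 (N = -3 - 32 = -35)
R = 32 (R = 14 + 18 = 32)
D(B, d) = -15 + 5*B
D(-68, N)/(R²) - 2902/(-69) = (-15 + 5*(-68))/(32²) - 2902/(-69) = (-15 - 340)/1024 - 2902*(-1/69) = -355*1/1024 + 2902/69 = -355/1024 + 2902/69 = 2947153/70656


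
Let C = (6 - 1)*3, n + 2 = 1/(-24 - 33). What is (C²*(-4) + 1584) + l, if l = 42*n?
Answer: 11386/19 ≈ 599.26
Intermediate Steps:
n = -115/57 (n = -2 + 1/(-24 - 33) = -2 + 1/(-57) = -2 - 1/57 = -115/57 ≈ -2.0175)
l = -1610/19 (l = 42*(-115/57) = -1610/19 ≈ -84.737)
C = 15 (C = 5*3 = 15)
(C²*(-4) + 1584) + l = (15²*(-4) + 1584) - 1610/19 = (225*(-4) + 1584) - 1610/19 = (-900 + 1584) - 1610/19 = 684 - 1610/19 = 11386/19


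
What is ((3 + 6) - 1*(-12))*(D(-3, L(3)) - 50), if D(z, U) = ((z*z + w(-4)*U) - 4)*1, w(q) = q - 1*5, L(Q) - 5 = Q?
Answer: -2457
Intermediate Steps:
L(Q) = 5 + Q
w(q) = -5 + q (w(q) = q - 5 = -5 + q)
D(z, U) = -4 + z**2 - 9*U (D(z, U) = ((z*z + (-5 - 4)*U) - 4)*1 = ((z**2 - 9*U) - 4)*1 = (-4 + z**2 - 9*U)*1 = -4 + z**2 - 9*U)
((3 + 6) - 1*(-12))*(D(-3, L(3)) - 50) = ((3 + 6) - 1*(-12))*((-4 + (-3)**2 - 9*(5 + 3)) - 50) = (9 + 12)*((-4 + 9 - 9*8) - 50) = 21*((-4 + 9 - 72) - 50) = 21*(-67 - 50) = 21*(-117) = -2457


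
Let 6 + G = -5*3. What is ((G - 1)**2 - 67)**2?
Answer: 173889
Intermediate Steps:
G = -21 (G = -6 - 5*3 = -6 - 15 = -21)
((G - 1)**2 - 67)**2 = ((-21 - 1)**2 - 67)**2 = ((-22)**2 - 67)**2 = (484 - 67)**2 = 417**2 = 173889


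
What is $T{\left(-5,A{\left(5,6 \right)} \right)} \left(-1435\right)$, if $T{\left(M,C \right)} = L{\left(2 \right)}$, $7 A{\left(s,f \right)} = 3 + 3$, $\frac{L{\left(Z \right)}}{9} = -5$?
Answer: $64575$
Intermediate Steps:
$L{\left(Z \right)} = -45$ ($L{\left(Z \right)} = 9 \left(-5\right) = -45$)
$A{\left(s,f \right)} = \frac{6}{7}$ ($A{\left(s,f \right)} = \frac{3 + 3}{7} = \frac{1}{7} \cdot 6 = \frac{6}{7}$)
$T{\left(M,C \right)} = -45$
$T{\left(-5,A{\left(5,6 \right)} \right)} \left(-1435\right) = \left(-45\right) \left(-1435\right) = 64575$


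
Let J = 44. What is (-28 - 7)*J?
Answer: -1540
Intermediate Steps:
(-28 - 7)*J = (-28 - 7)*44 = -35*44 = -1540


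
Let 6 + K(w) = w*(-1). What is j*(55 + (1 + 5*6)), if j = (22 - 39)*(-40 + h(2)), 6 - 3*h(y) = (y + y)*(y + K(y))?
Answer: 43860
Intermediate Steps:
K(w) = -6 - w (K(w) = -6 + w*(-1) = -6 - w)
h(y) = 2 + 4*y (h(y) = 2 - (y + y)*(y + (-6 - y))/3 = 2 - 2*y*(-6)/3 = 2 - (-4)*y = 2 + 4*y)
j = 510 (j = (22 - 39)*(-40 + (2 + 4*2)) = -17*(-40 + (2 + 8)) = -17*(-40 + 10) = -17*(-30) = 510)
j*(55 + (1 + 5*6)) = 510*(55 + (1 + 5*6)) = 510*(55 + (1 + 30)) = 510*(55 + 31) = 510*86 = 43860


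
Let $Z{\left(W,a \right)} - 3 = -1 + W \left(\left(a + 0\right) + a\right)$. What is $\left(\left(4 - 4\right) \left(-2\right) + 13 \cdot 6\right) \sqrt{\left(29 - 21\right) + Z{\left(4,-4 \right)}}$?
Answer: $78 i \sqrt{22} \approx 365.85 i$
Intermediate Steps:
$Z{\left(W,a \right)} = 2 + 2 W a$ ($Z{\left(W,a \right)} = 3 + \left(-1 + W \left(\left(a + 0\right) + a\right)\right) = 3 + \left(-1 + W \left(a + a\right)\right) = 3 + \left(-1 + W 2 a\right) = 3 + \left(-1 + 2 W a\right) = 2 + 2 W a$)
$\left(\left(4 - 4\right) \left(-2\right) + 13 \cdot 6\right) \sqrt{\left(29 - 21\right) + Z{\left(4,-4 \right)}} = \left(\left(4 - 4\right) \left(-2\right) + 13 \cdot 6\right) \sqrt{\left(29 - 21\right) + \left(2 + 2 \cdot 4 \left(-4\right)\right)} = \left(0 \left(-2\right) + 78\right) \sqrt{8 + \left(2 - 32\right)} = \left(0 + 78\right) \sqrt{8 - 30} = 78 \sqrt{-22} = 78 i \sqrt{22}$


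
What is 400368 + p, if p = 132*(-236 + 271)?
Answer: 404988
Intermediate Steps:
p = 4620 (p = 132*35 = 4620)
400368 + p = 400368 + 4620 = 404988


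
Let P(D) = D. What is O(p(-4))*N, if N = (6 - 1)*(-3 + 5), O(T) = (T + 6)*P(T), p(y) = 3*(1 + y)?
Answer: 270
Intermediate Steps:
p(y) = 3 + 3*y
O(T) = T*(6 + T) (O(T) = (T + 6)*T = (6 + T)*T = T*(6 + T))
N = 10 (N = 5*2 = 10)
O(p(-4))*N = ((3 + 3*(-4))*(6 + (3 + 3*(-4))))*10 = ((3 - 12)*(6 + (3 - 12)))*10 = -9*(6 - 9)*10 = -9*(-3)*10 = 27*10 = 270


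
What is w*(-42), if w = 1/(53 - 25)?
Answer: -3/2 ≈ -1.5000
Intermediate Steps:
w = 1/28 ≈ 0.035714
w*(-42) = (1/28)*(-42) = -3/2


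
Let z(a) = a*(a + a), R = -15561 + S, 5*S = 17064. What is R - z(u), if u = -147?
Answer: -276831/5 ≈ -55366.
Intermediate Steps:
S = 17064/5 (S = (⅕)*17064 = 17064/5 ≈ 3412.8)
R = -60741/5 (R = -15561 + 17064/5 = -60741/5 ≈ -12148.)
z(a) = 2*a² (z(a) = a*(2*a) = 2*a²)
R - z(u) = -60741/5 - 2*(-147)² = -60741/5 - 2*21609 = -60741/5 - 1*43218 = -60741/5 - 43218 = -276831/5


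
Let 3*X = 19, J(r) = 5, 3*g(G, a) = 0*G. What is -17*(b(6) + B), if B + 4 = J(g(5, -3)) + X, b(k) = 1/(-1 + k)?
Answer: -1921/15 ≈ -128.07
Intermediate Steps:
g(G, a) = 0 (g(G, a) = (0*G)/3 = (1/3)*0 = 0)
X = 19/3 (X = (1/3)*19 = 19/3 ≈ 6.3333)
B = 22/3 (B = -4 + (5 + 19/3) = -4 + 34/3 = 22/3 ≈ 7.3333)
-17*(b(6) + B) = -17*(1/(-1 + 6) + 22/3) = -17*(1/5 + 22/3) = -17*113/15 = -1921/15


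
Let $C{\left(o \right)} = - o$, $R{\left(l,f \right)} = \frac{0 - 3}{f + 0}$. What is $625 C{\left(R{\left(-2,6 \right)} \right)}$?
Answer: $\frac{625}{2} \approx 312.5$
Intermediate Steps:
$R{\left(l,f \right)} = - \frac{3}{f}$
$625 C{\left(R{\left(-2,6 \right)} \right)} = 625 \left(- \frac{-3}{6}\right) = 625 \left(\left(-1\right) \left(- \frac{1}{2}\right)\right) = 625 \cdot \frac{1}{2} = \frac{625}{2}$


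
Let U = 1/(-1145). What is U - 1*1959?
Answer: -2243056/1145 ≈ -1959.0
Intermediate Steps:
U = -1/1145 ≈ -0.00087336
U - 1*1959 = -1/1145 - 1*1959 = -1/1145 - 1959 = -2243056/1145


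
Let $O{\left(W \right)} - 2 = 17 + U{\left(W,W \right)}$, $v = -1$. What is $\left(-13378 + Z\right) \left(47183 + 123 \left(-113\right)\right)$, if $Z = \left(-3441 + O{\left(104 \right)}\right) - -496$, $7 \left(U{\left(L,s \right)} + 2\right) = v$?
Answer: $- \frac{3799135612}{7} \approx -5.4273 \cdot 10^{8}$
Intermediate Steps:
$U{\left(L,s \right)} = - \frac{15}{7}$ ($U{\left(L,s \right)} = -2 + \frac{1}{7} \left(-1\right) = -2 - \frac{1}{7} = - \frac{15}{7}$)
$O{\left(W \right)} = \frac{118}{7}$ ($O{\left(W \right)} = 2 + \left(17 - \frac{15}{7}\right) = 2 + \frac{104}{7} = \frac{118}{7}$)
$Z = - \frac{20497}{7}$ ($Z = \left(-3441 + \frac{118}{7}\right) - -496 = - \frac{23969}{7} + 496 = - \frac{20497}{7} \approx -2928.1$)
$\left(-13378 + Z\right) \left(47183 + 123 \left(-113\right)\right) = \left(-13378 - \frac{20497}{7}\right) \left(47183 + 123 \left(-113\right)\right) = - \frac{114143 \left(47183 - 13899\right)}{7} = \left(- \frac{114143}{7}\right) 33284 = - \frac{3799135612}{7}$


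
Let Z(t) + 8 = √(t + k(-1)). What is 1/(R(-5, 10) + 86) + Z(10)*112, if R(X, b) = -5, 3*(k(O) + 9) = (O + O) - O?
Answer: -72575/81 + 112*√6/3 ≈ -804.54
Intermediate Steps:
k(O) = -9 + O/3 (k(O) = -9 + ((O + O) - O)/3 = -9 + (2*O - O)/3 = -9 + O/3)
Z(t) = -8 + √(-28/3 + t) (Z(t) = -8 + √(t + (-9 + (⅓)*(-1))) = -8 + √(t + (-9 - ⅓)) = -8 + √(t - 28/3) = -8 + √(-28/3 + t))
1/(R(-5, 10) + 86) + Z(10)*112 = 1/(-5 + 86) + (-8 + √(-84 + 9*10)/3)*112 = 1/81 + (-8 + √(-84 + 90)/3)*112 = 1/81 + (-8 + √6/3)*112 = 1/81 + (-896 + 112*√6/3) = -72575/81 + 112*√6/3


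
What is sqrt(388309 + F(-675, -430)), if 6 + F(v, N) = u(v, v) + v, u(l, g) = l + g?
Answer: sqrt(386278) ≈ 621.51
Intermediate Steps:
u(l, g) = g + l
F(v, N) = -6 + 3*v (F(v, N) = -6 + ((v + v) + v) = -6 + (2*v + v) = -6 + 3*v)
sqrt(388309 + F(-675, -430)) = sqrt(388309 + (-6 + 3*(-675))) = sqrt(388309 + (-6 - 2025)) = sqrt(388309 - 2031) = sqrt(386278)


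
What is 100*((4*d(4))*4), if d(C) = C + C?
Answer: 12800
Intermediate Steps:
d(C) = 2*C
100*((4*d(4))*4) = 100*((4*(2*4))*4) = 100*((4*8)*4) = 100*(32*4) = 100*128 = 12800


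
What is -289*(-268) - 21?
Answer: 77431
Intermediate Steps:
-289*(-268) - 21 = 77452 - 21 = 77431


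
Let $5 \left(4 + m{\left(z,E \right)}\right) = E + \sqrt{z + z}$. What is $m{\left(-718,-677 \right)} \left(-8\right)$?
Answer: $\frac{5576}{5} - \frac{16 i \sqrt{359}}{5} \approx 1115.2 - 60.631 i$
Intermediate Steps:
$m{\left(z,E \right)} = -4 + \frac{E}{5} + \frac{\sqrt{2} \sqrt{z}}{5}$ ($m{\left(z,E \right)} = -4 + \frac{E + \sqrt{z + z}}{5} = -4 + \frac{E + \sqrt{2 z}}{5} = -4 + \frac{E + \sqrt{2} \sqrt{z}}{5} = -4 + \left(\frac{E}{5} + \frac{\sqrt{2} \sqrt{z}}{5}\right) = -4 + \frac{E}{5} + \frac{\sqrt{2} \sqrt{z}}{5}$)
$m{\left(-718,-677 \right)} \left(-8\right) = \left(-4 + \frac{1}{5} \left(-677\right) + \frac{\sqrt{2} \sqrt{-718}}{5}\right) \left(-8\right) = \left(-4 - \frac{677}{5} + \frac{\sqrt{2} i \sqrt{718}}{5}\right) \left(-8\right) = \left(-4 - \frac{677}{5} + \frac{2 i \sqrt{359}}{5}\right) \left(-8\right) = \left(- \frac{697}{5} + \frac{2 i \sqrt{359}}{5}\right) \left(-8\right) = \frac{5576}{5} - \frac{16 i \sqrt{359}}{5}$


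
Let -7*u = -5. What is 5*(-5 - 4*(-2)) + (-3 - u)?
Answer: 79/7 ≈ 11.286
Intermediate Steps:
u = 5/7 (u = -1/7*(-5) = 5/7 ≈ 0.71429)
5*(-5 - 4*(-2)) + (-3 - u) = 5*(-5 - 4*(-2)) + (-3 - 1*5/7) = 5*(-5 + 8) + (-3 - 5/7) = 5*3 - 26/7 = 15 - 26/7 = 79/7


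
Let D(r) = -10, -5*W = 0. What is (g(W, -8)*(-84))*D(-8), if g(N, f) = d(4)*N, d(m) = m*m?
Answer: 0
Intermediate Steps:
W = 0 (W = -⅕*0 = 0)
d(m) = m²
g(N, f) = 16*N (g(N, f) = 4²*N = 16*N)
(g(W, -8)*(-84))*D(-8) = ((16*0)*(-84))*(-10) = (0*(-84))*(-10) = 0*(-10) = 0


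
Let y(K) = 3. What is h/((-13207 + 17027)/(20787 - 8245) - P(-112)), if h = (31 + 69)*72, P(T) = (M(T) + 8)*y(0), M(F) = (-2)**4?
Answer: -22575600/224801 ≈ -100.42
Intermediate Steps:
M(F) = 16
P(T) = 72 (P(T) = (16 + 8)*3 = 24*3 = 72)
h = 7200 (h = 100*72 = 7200)
h/((-13207 + 17027)/(20787 - 8245) - P(-112)) = 7200/((-13207 + 17027)/(20787 - 8245) - 1*72) = 7200/(3820/12542 - 72) = 7200/(3820*(1/12542) - 72) = 7200/(1910/6271 - 72) = 7200/(-449602/6271) = 7200*(-6271/449602) = -22575600/224801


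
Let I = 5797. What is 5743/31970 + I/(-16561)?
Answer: -90220267/529455170 ≈ -0.17040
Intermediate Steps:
5743/31970 + I/(-16561) = 5743/31970 + 5797/(-16561) = 5743*(1/31970) + 5797*(-1/16561) = 5743/31970 - 5797/16561 = -90220267/529455170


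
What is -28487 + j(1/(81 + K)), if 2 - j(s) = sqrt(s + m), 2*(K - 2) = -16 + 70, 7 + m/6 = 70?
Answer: -28485 - sqrt(4573910)/110 ≈ -28504.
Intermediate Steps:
m = 378 (m = -42 + 6*70 = -42 + 420 = 378)
K = 29 (K = 2 + (-16 + 70)/2 = 2 + (1/2)*54 = 2 + 27 = 29)
j(s) = 2 - sqrt(378 + s) (j(s) = 2 - sqrt(s + 378) = 2 - sqrt(378 + s))
-28487 + j(1/(81 + K)) = -28487 + (2 - sqrt(378 + 1/(81 + 29))) = -28487 + (2 - sqrt(378 + 1/110)) = -28487 + (2 - sqrt(41581/110)) = -28487 + (2 - sqrt(4573910)/110) = -28485 - sqrt(4573910)/110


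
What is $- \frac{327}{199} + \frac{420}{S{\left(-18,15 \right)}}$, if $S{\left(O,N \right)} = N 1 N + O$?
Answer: $\frac{5297}{13731} \approx 0.38577$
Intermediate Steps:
$S{\left(O,N \right)} = O + N^{2}$ ($S{\left(O,N \right)} = N N + O = N^{2} + O = O + N^{2}$)
$- \frac{327}{199} + \frac{420}{S{\left(-18,15 \right)}} = - \frac{327}{199} + \frac{420}{-18 + 15^{2}} = \left(-327\right) \frac{1}{199} + \frac{420}{-18 + 225} = - \frac{327}{199} + \frac{420}{207} = - \frac{327}{199} + 420 \cdot \frac{1}{207} = - \frac{327}{199} + \frac{140}{69} = \frac{5297}{13731}$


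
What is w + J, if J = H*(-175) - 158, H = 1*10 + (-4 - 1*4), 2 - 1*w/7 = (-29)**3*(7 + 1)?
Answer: 1365290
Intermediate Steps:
w = 1365798 (w = 14 - 7*(-29)**3*(7 + 1) = 14 - (-170723)*8 = 14 - 7*(-195112) = 14 + 1365784 = 1365798)
H = 2 (H = 10 + (-4 - 4) = 10 - 8 = 2)
J = -508 (J = 2*(-175) - 158 = -350 - 158 = -508)
w + J = 1365798 - 508 = 1365290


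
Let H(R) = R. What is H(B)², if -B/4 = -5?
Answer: 400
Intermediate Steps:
B = 20 (B = -4*(-5) = 20)
H(B)² = 20² = 400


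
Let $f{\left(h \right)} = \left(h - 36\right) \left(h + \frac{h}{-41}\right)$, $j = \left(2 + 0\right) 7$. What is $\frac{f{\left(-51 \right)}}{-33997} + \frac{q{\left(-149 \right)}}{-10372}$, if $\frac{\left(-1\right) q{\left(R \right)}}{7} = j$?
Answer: $- \frac{852111307}{7228646122} \approx -0.11788$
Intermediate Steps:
$j = 14$ ($j = 2 \cdot 7 = 14$)
$q{\left(R \right)} = -98$ ($q{\left(R \right)} = \left(-7\right) 14 = -98$)
$f{\left(h \right)} = \frac{40 h \left(-36 + h\right)}{41}$ ($f{\left(h \right)} = \left(-36 + h\right) \left(h + h \left(- \frac{1}{41}\right)\right) = \left(-36 + h\right) \left(h - \frac{h}{41}\right) = \left(-36 + h\right) \frac{40 h}{41} = \frac{40 h \left(-36 + h\right)}{41}$)
$\frac{f{\left(-51 \right)}}{-33997} + \frac{q{\left(-149 \right)}}{-10372} = \frac{\frac{40}{41} \left(-51\right) \left(-36 - 51\right)}{-33997} - \frac{98}{-10372} = \frac{40}{41} \left(-51\right) \left(-87\right) \left(- \frac{1}{33997}\right) - - \frac{49}{5186} = \frac{177480}{41} \left(- \frac{1}{33997}\right) + \frac{49}{5186} = - \frac{177480}{1393877} + \frac{49}{5186} = - \frac{852111307}{7228646122}$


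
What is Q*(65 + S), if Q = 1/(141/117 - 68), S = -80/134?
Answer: -33657/34907 ≈ -0.96419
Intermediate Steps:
S = -40/67 (S = -80*1/134 = -40/67 ≈ -0.59702)
Q = -39/2605 (Q = 1/(141*(1/117) - 68) = 1/(47/39 - 68) = 1/(-2605/39) = -39/2605 ≈ -0.014971)
Q*(65 + S) = -39*(65 - 40/67)/2605 = -39/2605*4315/67 = -33657/34907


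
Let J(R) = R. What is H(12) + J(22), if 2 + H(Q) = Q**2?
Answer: 164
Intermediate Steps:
H(Q) = -2 + Q**2
H(12) + J(22) = (-2 + 12**2) + 22 = (-2 + 144) + 22 = 142 + 22 = 164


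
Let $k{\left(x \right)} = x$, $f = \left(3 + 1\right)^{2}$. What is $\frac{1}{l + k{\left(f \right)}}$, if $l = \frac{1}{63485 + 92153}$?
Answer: $\frac{155638}{2490209} \approx 0.0625$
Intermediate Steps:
$f = 16$ ($f = 4^{2} = 16$)
$l = \frac{1}{155638} \approx 6.4252 \cdot 10^{-6}$
$\frac{1}{l + k{\left(f \right)}} = \frac{1}{\frac{1}{155638} + 16} = \frac{1}{\frac{2490209}{155638}} = \frac{155638}{2490209}$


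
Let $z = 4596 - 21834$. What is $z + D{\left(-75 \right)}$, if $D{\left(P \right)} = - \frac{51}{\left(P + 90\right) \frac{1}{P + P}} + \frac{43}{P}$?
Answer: $- \frac{1254643}{75} \approx -16729.0$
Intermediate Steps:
$z = -17238$ ($z = 4596 - 21834 = -17238$)
$D{\left(P \right)} = \frac{43}{P} - \frac{102 P}{90 + P}$ ($D{\left(P \right)} = - \frac{51}{\left(90 + P\right) \frac{1}{2 P}} + \frac{43}{P} = - \frac{51}{\frac{1}{2} \frac{1}{P} \left(90 + P\right)} + \frac{43}{P} = - 51 \frac{2 P}{90 + P} + \frac{43}{P} = - \frac{102 P}{90 + P} + \frac{43}{P} = \frac{43}{P} - \frac{102 P}{90 + P}$)
$z + D{\left(-75 \right)} = -17238 + \frac{3870 - 102 \left(-75\right)^{2} + 43 \left(-75\right)}{\left(-75\right) \left(90 - 75\right)} = -17238 - \frac{3870 - 573750 - 3225}{75 \cdot 15} = -17238 - \frac{3870 - 573750 - 3225}{1125} = -17238 - \frac{1}{1125} \left(-573105\right) = -17238 + \frac{38207}{75} = - \frac{1254643}{75}$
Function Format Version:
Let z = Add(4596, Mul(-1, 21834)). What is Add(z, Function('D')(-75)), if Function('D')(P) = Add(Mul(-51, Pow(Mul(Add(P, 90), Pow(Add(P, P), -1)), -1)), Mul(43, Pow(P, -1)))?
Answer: Rational(-1254643, 75) ≈ -16729.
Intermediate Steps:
z = -17238 (z = Add(4596, -21834) = -17238)
Function('D')(P) = Add(Mul(43, Pow(P, -1)), Mul(-102, P, Pow(Add(90, P), -1))) (Function('D')(P) = Add(Mul(-51, Pow(Mul(Add(90, P), Pow(Mul(2, P), -1)), -1)), Mul(43, Pow(P, -1))) = Add(Mul(-51, Pow(Mul(Add(90, P), Mul(Rational(1, 2), Pow(P, -1))), -1)), Mul(43, Pow(P, -1))) = Add(Mul(-51, Pow(Mul(Rational(1, 2), Pow(P, -1), Add(90, P)), -1)), Mul(43, Pow(P, -1))) = Add(Mul(-51, Mul(2, P, Pow(Add(90, P), -1))), Mul(43, Pow(P, -1))) = Add(Mul(-102, P, Pow(Add(90, P), -1)), Mul(43, Pow(P, -1))) = Add(Mul(43, Pow(P, -1)), Mul(-102, P, Pow(Add(90, P), -1))))
Add(z, Function('D')(-75)) = Add(-17238, Mul(Pow(-75, -1), Pow(Add(90, -75), -1), Add(3870, Mul(-102, Pow(-75, 2)), Mul(43, -75)))) = Add(-17238, Mul(Rational(-1, 75), Pow(15, -1), Add(3870, Mul(-102, 5625), -3225))) = Add(-17238, Mul(Rational(-1, 75), Rational(1, 15), Add(3870, -573750, -3225))) = Add(-17238, Mul(Rational(-1, 75), Rational(1, 15), -573105)) = Add(-17238, Rational(38207, 75)) = Rational(-1254643, 75)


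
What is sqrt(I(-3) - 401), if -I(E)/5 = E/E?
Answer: I*sqrt(406) ≈ 20.149*I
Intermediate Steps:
I(E) = -5 (I(E) = -5*E/E = -5*1 = -5)
sqrt(I(-3) - 401) = sqrt(-5 - 401) = sqrt(-406) = I*sqrt(406)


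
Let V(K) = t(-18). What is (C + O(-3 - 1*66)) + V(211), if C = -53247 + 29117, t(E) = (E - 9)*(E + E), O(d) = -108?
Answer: -23266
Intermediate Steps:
t(E) = 2*E*(-9 + E) (t(E) = (-9 + E)*(2*E) = 2*E*(-9 + E))
C = -24130
V(K) = 972 (V(K) = 2*(-18)*(-9 - 18) = 2*(-18)*(-27) = 972)
(C + O(-3 - 1*66)) + V(211) = (-24130 - 108) + 972 = -24238 + 972 = -23266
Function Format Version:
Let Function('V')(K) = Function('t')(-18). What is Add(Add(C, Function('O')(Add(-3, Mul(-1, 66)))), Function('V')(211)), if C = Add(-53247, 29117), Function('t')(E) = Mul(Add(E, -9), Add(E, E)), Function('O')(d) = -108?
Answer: -23266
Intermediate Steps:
Function('t')(E) = Mul(2, E, Add(-9, E)) (Function('t')(E) = Mul(Add(-9, E), Mul(2, E)) = Mul(2, E, Add(-9, E)))
C = -24130
Function('V')(K) = 972 (Function('V')(K) = Mul(2, -18, Add(-9, -18)) = Mul(2, -18, -27) = 972)
Add(Add(C, Function('O')(Add(-3, Mul(-1, 66)))), Function('V')(211)) = Add(Add(-24130, -108), 972) = Add(-24238, 972) = -23266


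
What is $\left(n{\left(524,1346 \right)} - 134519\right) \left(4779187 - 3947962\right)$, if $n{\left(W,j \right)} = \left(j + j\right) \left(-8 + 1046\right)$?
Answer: $2210873136825$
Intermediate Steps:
$n{\left(W,j \right)} = 2076 j$ ($n{\left(W,j \right)} = 2 j 1038 = 2076 j$)
$\left(n{\left(524,1346 \right)} - 134519\right) \left(4779187 - 3947962\right) = \left(2076 \cdot 1346 - 134519\right) \left(4779187 - 3947962\right) = \left(2794296 - 134519\right) 831225 = 2659777 \cdot 831225 = 2210873136825$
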